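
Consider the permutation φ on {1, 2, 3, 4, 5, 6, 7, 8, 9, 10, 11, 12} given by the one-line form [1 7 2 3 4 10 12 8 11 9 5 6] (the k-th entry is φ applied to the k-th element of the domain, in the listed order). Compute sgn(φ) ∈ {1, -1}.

In disjoint-cycle form the cycle lengths are 10, 1, 1.
A cycle is odd iff its length is even; φ has 1 even-length cycle, so sgn(φ) = (−1)^1 and φ is odd.

-1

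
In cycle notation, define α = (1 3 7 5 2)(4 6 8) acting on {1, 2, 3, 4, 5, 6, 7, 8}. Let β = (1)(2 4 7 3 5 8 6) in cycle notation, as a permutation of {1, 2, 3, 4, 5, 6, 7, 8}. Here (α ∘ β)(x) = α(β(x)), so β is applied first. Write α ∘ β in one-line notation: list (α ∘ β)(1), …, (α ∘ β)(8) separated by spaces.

(α ∘ β)(x) = α(β(x)). Computing each image: α(β(1)) = α(1) = 3, α(β(2)) = α(4) = 6, α(β(3)) = α(5) = 2, α(β(4)) = α(7) = 5, α(β(5)) = α(8) = 4, α(β(6)) = α(2) = 1, α(β(7)) = α(3) = 7, α(β(8)) = α(6) = 8.
Hence α ∘ β = [3 6 2 5 4 1 7 8].

3 6 2 5 4 1 7 8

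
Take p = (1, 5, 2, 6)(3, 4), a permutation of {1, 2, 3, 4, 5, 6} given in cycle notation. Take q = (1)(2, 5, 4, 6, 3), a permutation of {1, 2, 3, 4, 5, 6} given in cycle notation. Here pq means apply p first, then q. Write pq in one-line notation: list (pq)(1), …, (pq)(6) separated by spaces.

For each element, apply p then q: 1 → 5 → 4; 2 → 6 → 3; 3 → 4 → 6; 4 → 3 → 2; 5 → 2 → 5; 6 → 1 → 1.
Collecting the images, pq = [4 3 6 2 5 1].

4 3 6 2 5 1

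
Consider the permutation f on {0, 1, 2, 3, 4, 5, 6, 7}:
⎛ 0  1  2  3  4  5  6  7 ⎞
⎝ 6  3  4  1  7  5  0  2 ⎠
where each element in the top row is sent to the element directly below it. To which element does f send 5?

5

The entry below 5 in the array is 5, so f(5) = 5.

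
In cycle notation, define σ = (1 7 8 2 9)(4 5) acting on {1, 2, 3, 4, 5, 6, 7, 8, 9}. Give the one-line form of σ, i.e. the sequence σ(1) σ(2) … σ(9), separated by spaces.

7 9 3 5 4 6 8 2 1

Reading each image from the cycles: 1↦7, 2↦9, 3↦3, 4↦5, 5↦4, 6↦6, 7↦8, 8↦2, 9↦1.
So the one-line form is 7 9 3 5 4 6 8 2 1.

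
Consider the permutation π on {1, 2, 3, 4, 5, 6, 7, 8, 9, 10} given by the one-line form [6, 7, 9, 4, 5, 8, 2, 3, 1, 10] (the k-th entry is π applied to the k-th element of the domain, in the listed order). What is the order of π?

10

The disjoint-cycle form of π has cycle lengths 5, 2, 1, 1, 1.
The order is lcm(5, 2) = 10.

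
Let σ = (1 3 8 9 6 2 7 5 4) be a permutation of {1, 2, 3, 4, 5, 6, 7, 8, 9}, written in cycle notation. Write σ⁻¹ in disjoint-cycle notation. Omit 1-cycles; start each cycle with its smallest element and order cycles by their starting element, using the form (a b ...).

Inverting a permutation written in cycle notation just reverses the order within every cycle.
After reversing and putting each cycle's least element first, σ⁻¹ = (1 4 5 7 2 6 9 8 3).

(1 4 5 7 2 6 9 8 3)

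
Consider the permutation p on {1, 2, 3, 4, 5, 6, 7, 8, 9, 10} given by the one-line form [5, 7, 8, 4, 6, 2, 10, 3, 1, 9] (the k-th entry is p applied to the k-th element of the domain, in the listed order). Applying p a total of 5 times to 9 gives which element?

7

Tracing 9 → 1 → … returns to 9 after 7 steps, so 9 lies in a 7-cycle (1, 5, 6, 2, 7, 10, 9).
Stepping 5 places around the cycle: 9 → 1 → 5 → 6 → 2 → 7.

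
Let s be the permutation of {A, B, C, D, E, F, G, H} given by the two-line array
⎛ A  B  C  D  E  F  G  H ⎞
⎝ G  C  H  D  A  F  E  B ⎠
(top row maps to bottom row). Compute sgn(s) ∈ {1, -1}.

1

In disjoint-cycle form the cycle lengths are 3, 3, 1, 1.
A cycle is odd iff its length is even; s has 0 even-length cycles, so sgn(s) = (−1)^0 and s is even.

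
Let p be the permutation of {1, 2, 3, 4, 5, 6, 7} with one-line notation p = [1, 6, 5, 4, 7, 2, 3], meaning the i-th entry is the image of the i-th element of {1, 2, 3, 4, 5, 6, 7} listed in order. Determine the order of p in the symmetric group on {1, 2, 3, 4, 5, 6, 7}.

Decomposing into disjoint cycles gives cycle lengths 3, 2, 1, 1.
The order of p is the least common multiple of its cycle lengths: lcm(3, 2) = 6.

6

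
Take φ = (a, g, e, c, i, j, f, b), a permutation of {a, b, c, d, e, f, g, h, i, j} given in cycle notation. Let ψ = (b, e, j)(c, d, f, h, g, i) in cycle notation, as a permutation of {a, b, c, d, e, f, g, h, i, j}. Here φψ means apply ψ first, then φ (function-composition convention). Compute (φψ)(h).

ψ(h) = g, then φ(g) = e; composing gives (φψ)(h) = e.

e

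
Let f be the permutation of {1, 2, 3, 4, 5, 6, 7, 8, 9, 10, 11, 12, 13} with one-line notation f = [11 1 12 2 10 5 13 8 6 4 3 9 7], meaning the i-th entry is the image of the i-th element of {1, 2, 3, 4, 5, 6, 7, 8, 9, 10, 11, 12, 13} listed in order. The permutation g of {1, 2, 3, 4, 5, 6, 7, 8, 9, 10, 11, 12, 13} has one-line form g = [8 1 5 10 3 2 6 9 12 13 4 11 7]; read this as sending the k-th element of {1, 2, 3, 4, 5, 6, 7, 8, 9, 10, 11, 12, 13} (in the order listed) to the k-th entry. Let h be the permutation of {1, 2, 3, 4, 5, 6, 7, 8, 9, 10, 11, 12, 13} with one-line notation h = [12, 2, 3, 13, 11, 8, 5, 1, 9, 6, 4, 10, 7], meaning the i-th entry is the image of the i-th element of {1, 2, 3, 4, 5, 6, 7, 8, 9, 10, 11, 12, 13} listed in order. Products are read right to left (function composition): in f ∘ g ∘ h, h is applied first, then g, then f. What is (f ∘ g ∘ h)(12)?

Apply the permutations in order: h(12) = 10, then g(10) = 13, then f(13) = 7. So (f ∘ g ∘ h)(12) = 7.

7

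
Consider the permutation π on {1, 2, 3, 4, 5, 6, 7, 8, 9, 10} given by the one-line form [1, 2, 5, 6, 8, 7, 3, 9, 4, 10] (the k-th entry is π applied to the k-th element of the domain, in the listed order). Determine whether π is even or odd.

even

In disjoint-cycle form the cycle lengths are 7, 1, 1, 1.
A cycle is odd iff its length is even; π has 0 even-length cycles, so sgn(π) = (−1)^0 and π is even.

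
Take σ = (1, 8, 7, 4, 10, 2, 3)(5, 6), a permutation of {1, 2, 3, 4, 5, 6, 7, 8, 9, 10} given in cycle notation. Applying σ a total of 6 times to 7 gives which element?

8

7 lies in the 7-cycle (1, 8, 7, 4, 10, 2, 3).
Stepping 6 places around the cycle: 7 → 4 → 10 → 2 → 3 → 1 → 8.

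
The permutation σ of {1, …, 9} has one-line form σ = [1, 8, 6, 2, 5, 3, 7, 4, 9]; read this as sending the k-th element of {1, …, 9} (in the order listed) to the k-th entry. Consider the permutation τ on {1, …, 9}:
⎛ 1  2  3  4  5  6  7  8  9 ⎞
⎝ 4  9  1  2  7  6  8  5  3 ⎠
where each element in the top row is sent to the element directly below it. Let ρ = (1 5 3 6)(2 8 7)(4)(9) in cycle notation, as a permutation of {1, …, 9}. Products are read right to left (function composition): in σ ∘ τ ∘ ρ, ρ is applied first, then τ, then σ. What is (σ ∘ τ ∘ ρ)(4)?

Apply the permutations in order: ρ(4) = 4, then τ(4) = 2, then σ(2) = 8. So (σ ∘ τ ∘ ρ)(4) = 8.

8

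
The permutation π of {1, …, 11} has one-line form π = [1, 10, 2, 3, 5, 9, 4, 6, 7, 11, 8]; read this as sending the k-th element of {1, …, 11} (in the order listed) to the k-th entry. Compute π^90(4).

4

Tracing 4 → 3 → … returns to 4 after 9 steps, so 4 lies in a 9-cycle (2 10 11 8 6 9 7 4 3).
Since the cycle has length 9, π^90 acts on it the same as π^0 (90 mod 9 = 0).
So π^90(4) = 4.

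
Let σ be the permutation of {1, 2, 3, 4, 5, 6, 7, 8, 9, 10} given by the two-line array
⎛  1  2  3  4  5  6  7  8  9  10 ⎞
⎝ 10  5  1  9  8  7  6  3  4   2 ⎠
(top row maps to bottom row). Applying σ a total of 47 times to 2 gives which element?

Tracing 2 → 5 → … returns to 2 after 6 steps, so 2 lies in a 6-cycle (1 10 2 5 8 3).
On a 6-cycle, σ^6 is the identity, so σ^47 = σ^5 there (47 ≡ 5 mod 6).
Advancing 5 steps from 2: 2 → 5 → 8 → 3 → 1 → 10.

10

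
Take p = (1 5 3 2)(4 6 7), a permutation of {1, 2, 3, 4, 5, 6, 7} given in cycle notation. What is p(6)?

7

Within (4 6 7), 6 ↦ 7.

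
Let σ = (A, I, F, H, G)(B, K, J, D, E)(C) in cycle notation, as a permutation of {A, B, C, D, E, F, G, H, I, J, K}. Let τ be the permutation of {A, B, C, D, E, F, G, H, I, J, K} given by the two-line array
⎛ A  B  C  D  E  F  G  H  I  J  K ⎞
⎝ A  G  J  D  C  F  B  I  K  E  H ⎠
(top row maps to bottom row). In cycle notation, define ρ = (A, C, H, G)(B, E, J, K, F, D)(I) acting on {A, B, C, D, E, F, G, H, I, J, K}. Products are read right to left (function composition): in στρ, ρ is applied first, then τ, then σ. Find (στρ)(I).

(στρ)(I) = σ(τ(ρ(I))). ρ(I) = I, then τ(I) = K, then σ(K) = J, so the result is J.

J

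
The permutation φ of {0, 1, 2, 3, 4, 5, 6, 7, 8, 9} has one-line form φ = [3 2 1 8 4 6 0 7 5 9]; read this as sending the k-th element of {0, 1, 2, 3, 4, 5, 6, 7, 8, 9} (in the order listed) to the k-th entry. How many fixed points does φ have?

The fixed points (elements with φ(x) = x) are {4, 7, 9}, so there are 3.

3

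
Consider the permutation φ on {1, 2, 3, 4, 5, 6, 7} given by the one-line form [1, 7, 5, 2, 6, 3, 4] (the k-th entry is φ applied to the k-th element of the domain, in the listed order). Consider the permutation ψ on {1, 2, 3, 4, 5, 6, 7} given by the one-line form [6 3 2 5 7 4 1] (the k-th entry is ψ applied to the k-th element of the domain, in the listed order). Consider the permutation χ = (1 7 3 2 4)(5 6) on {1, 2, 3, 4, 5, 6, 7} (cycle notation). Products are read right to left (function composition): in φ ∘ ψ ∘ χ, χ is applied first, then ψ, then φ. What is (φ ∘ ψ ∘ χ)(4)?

3

Apply the permutations in order: χ(4) = 1, then ψ(1) = 6, then φ(6) = 3. So (φ ∘ ψ ∘ χ)(4) = 3.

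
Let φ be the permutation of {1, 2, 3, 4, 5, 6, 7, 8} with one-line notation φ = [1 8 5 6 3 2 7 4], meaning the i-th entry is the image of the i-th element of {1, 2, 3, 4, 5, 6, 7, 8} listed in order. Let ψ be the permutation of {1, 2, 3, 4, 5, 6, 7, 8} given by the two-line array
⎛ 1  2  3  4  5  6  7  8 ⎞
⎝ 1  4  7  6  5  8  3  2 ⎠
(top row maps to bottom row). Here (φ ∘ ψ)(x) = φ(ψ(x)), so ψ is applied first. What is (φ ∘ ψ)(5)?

ψ(5) = 5, then φ(5) = 3; composing gives (φ ∘ ψ)(5) = 3.

3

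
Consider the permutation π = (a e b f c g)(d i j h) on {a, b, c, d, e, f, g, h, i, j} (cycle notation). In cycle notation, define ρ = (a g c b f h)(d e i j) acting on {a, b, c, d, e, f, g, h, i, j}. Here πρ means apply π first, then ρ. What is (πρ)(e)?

π(e) = b, then ρ(b) = f; composing gives (πρ)(e) = f.

f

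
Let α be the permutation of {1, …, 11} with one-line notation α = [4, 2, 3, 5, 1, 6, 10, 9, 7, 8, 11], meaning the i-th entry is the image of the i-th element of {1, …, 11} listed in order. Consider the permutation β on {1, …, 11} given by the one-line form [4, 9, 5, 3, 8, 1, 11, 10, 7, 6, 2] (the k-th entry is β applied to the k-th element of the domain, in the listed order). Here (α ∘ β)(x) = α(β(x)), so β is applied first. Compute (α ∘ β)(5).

First apply β: β(5) = 8, then α(8) = 9. Thus (α ∘ β)(5) = 9.

9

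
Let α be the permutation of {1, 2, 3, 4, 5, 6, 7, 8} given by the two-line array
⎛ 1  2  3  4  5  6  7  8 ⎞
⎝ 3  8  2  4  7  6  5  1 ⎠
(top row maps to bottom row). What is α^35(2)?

Tracing 2 → 8 → … returns to 2 after 4 steps, so 2 lies in a 4-cycle (1 3 2 8).
On a 4-cycle, α^4 is the identity, so α^35 = α^3 there (35 ≡ 3 mod 4).
Advancing 3 steps from 2: 2 → 8 → 1 → 3.

3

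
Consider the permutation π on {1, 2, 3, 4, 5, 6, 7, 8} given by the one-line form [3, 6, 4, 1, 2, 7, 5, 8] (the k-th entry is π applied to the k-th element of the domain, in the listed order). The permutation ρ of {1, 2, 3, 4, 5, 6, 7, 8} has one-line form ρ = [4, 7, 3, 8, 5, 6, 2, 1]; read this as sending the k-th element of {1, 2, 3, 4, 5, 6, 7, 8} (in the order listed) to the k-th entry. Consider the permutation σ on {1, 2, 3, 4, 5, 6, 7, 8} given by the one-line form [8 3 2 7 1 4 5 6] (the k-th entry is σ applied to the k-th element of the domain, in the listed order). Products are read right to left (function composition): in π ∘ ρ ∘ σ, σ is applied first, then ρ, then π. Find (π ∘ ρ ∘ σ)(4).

Apply the permutations in order: σ(4) = 7, then ρ(7) = 2, then π(2) = 6. So (π ∘ ρ ∘ σ)(4) = 6.

6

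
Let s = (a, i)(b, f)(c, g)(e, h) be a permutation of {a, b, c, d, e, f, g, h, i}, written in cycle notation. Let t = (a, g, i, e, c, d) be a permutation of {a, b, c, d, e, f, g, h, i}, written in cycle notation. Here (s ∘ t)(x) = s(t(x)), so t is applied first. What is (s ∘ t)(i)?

First apply t: t(i) = e, then s(e) = h. Thus (s ∘ t)(i) = h.

h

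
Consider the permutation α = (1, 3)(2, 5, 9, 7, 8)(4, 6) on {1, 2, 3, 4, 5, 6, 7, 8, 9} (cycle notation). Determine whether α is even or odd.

The cycle lengths are 5, 2, 2.
A cycle is odd iff its length is even; α has 2 even-length cycles, so sgn(α) = (−1)^2 and α is even.

even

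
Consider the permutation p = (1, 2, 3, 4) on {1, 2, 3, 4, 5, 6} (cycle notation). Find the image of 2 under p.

3

In the cycle (1, 2, 3, 4), 2 is followed by 3, so p(2) = 3.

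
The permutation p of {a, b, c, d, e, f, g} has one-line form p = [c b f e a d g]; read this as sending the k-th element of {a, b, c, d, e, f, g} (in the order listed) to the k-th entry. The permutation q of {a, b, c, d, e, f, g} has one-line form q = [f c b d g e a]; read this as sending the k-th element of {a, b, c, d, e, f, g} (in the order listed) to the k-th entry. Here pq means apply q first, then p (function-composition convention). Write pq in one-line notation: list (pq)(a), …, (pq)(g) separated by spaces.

(pq)(x) = p(q(x)). Computing each image: p(q(a)) = p(f) = d, p(q(b)) = p(c) = f, p(q(c)) = p(b) = b, p(q(d)) = p(d) = e, p(q(e)) = p(g) = g, p(q(f)) = p(e) = a, p(q(g)) = p(a) = c.
Hence pq = [d f b e g a c].

d f b e g a c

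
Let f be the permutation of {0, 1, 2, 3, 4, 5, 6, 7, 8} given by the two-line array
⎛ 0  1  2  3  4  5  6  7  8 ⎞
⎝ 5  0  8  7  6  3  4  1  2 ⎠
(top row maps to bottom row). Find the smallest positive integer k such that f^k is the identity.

10

The disjoint-cycle form of f has cycle lengths 5, 2, 2.
The order of f is the least common multiple of its cycle lengths: lcm(5, 2, 2) = 10.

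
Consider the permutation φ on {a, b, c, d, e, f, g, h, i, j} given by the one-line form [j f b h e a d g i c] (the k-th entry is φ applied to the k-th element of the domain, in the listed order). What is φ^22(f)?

Tracing f → a → … returns to f after 5 steps, so f lies in a 5-cycle (a j c b f).
Powers repeat with period 5 on this cycle, and 22 mod 5 = 2, so φ^22(f) = φ^2(f).
Advancing 2 steps from f: f → a → j.

j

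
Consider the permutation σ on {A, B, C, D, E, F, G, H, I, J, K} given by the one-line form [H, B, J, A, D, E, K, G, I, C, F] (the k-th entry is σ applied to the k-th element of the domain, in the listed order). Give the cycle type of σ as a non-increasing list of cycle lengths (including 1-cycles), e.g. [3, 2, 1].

The disjoint cycles are (A H G K F E D)(B)(C J)(I), with lengths 7, 2, 1, 1 in non-increasing order.

[7, 2, 1, 1]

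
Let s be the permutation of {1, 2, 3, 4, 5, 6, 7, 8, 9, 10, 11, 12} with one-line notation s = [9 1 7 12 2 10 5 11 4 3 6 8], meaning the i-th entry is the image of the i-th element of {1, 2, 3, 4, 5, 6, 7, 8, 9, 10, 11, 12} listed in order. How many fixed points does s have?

0

No element satisfies s(x) = x, so there are 0 fixed points.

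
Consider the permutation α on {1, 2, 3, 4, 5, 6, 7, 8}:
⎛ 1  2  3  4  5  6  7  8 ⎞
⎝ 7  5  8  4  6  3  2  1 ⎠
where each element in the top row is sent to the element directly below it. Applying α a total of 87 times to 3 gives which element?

7

Tracing 3 → 8 → … returns to 3 after 7 steps, so 3 lies in a 7-cycle (1, 7, 2, 5, 6, 3, 8).
On a 7-cycle, α^7 is the identity, so α^87 = α^3 there (87 ≡ 3 mod 7).
Advancing 3 steps from 3: 3 → 8 → 1 → 7.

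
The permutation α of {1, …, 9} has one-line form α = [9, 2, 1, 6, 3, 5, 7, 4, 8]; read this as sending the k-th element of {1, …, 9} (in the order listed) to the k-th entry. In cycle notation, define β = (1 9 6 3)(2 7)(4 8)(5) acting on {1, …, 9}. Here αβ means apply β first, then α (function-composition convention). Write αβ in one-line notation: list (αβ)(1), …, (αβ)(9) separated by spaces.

8 7 9 4 3 1 2 6 5

Chase each element through β then α: 1 → 9 → 8; 2 → 7 → 7; 3 → 1 → 9; 4 → 8 → 4; 5 → 5 → 3; 6 → 3 → 1; 7 → 2 → 2; 8 → 4 → 6; 9 → 6 → 5.
Collecting the images, αβ = [8 7 9 4 3 1 2 6 5].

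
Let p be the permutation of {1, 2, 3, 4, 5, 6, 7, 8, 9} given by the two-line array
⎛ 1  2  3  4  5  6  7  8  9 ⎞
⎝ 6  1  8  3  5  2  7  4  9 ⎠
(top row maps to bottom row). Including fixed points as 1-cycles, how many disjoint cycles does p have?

The cycle decomposition is (1 6 2)(3 8 4)(5)(7)(9), which has 5 cycles (counting 1-cycles).

5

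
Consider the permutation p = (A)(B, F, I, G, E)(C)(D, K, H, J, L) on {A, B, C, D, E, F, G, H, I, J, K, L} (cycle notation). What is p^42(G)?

G lies in the 5-cycle (B, F, I, G, E).
Powers repeat with period 5 on this cycle, and 42 mod 5 = 2, so p^42(G) = p^2(G).
Advancing 2 steps from G: G → E → B.

B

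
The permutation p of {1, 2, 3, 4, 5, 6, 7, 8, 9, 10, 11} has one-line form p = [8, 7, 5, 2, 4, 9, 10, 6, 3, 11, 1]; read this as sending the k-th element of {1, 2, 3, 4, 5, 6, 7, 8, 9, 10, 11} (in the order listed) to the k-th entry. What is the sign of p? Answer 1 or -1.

1

In disjoint-cycle form the cycle lengths are 11.
A cycle of length ℓ contributes ℓ−1 transpositions, so p is a product of 10 transpositions — even.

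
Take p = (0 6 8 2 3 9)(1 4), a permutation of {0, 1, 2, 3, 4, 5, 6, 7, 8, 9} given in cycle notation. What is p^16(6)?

9

6 lies in the 6-cycle (0 6 8 2 3 9).
Since the cycle has length 6, p^16 acts on it the same as p^4 (16 mod 6 = 4).
Advancing 4 steps from 6: 6 → 8 → 2 → 3 → 9.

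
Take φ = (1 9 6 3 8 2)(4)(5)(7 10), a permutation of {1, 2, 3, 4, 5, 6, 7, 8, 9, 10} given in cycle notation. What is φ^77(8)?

3

8 lies in the 6-cycle (1 9 6 3 8 2).
Since the cycle has length 6, φ^77 acts on it the same as φ^5 (77 mod 6 = 5).
Advancing 5 steps from 8: 8 → 2 → 1 → 9 → 6 → 3.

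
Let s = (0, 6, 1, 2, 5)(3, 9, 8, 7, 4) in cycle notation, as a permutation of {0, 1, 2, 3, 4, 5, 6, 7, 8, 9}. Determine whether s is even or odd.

even

The cycle lengths are 5, 5.
A cycle of length ℓ contributes ℓ−1 transpositions, so s is a product of 4 + 4 = 8 transpositions — even.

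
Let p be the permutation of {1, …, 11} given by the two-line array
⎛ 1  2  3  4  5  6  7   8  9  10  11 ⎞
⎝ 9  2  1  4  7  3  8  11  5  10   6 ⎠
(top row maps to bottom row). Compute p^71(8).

7

Tracing 8 → 11 → … returns to 8 after 8 steps, so 8 lies in an 8-cycle (1 9 5 7 8 11 6 3).
Since the cycle has length 8, p^71 acts on it the same as p^7 (71 mod 8 = 7).
Advancing 7 steps from 8: 8 → 11 → 6 → 3 → 1 → 9 → 5 → 7.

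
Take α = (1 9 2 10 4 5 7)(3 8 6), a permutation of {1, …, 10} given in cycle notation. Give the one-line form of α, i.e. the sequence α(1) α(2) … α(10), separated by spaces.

Reading each image from the cycles: 1↦9, 2↦10, 3↦8, 4↦5, 5↦7, 6↦3, 7↦1, 8↦6, 9↦2, 10↦4.
So the one-line form is 9 10 8 5 7 3 1 6 2 4.

9 10 8 5 7 3 1 6 2 4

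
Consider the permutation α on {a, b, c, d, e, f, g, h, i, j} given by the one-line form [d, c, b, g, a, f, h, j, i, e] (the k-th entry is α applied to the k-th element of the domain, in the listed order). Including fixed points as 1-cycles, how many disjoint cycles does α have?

The cycle decomposition is (a d g h j e)(b c)(f)(i), which has 4 cycles (counting 1-cycles).

4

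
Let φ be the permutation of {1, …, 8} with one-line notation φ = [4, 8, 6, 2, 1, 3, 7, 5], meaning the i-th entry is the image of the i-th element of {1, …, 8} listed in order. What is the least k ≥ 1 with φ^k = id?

Decomposing into disjoint cycles gives cycle lengths 5, 2, 1.
The order of φ is the least common multiple of its cycle lengths: lcm(5, 2) = 10.

10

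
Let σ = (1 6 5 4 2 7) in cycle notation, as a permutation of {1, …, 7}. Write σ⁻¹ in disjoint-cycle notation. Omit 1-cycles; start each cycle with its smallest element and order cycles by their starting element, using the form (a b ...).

(1 7 2 4 5 6)

Inverting a permutation written in cycle notation just reverses the order within every cycle.
After reversing and putting each cycle's least element first, σ⁻¹ = (1 7 2 4 5 6).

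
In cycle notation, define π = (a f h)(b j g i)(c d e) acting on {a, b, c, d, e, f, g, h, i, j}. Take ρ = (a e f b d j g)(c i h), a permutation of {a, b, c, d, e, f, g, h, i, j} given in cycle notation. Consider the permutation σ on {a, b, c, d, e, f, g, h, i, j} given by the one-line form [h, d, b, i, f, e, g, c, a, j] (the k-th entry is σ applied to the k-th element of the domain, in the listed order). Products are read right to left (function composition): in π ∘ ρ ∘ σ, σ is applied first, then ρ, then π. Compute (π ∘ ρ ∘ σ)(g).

f

(π ∘ ρ ∘ σ)(g) = π(ρ(σ(g))). σ(g) = g, then ρ(g) = a, then π(a) = f, so the result is f.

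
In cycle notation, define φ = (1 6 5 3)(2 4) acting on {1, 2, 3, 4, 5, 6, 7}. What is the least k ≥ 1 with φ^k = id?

4

The disjoint cycles have lengths 4, 2, 1.
Since disjoint cycles commute, ord(φ) = lcm(4, 2) = 4.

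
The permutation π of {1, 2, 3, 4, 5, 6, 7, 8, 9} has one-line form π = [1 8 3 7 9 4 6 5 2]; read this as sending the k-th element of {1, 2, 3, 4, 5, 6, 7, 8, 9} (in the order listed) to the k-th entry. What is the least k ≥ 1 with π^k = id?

Writing π as disjoint cycles, the cycle lengths are 4, 3, 1, 1.
The order is lcm(4, 3) = 12.

12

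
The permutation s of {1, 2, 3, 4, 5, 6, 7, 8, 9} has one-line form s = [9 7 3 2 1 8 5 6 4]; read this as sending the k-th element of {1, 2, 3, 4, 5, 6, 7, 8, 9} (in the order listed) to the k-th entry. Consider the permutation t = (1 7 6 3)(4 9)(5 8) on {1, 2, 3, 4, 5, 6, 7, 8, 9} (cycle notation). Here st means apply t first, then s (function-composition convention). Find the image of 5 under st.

t(5) = 8, then s(8) = 6; composing gives (st)(5) = 6.

6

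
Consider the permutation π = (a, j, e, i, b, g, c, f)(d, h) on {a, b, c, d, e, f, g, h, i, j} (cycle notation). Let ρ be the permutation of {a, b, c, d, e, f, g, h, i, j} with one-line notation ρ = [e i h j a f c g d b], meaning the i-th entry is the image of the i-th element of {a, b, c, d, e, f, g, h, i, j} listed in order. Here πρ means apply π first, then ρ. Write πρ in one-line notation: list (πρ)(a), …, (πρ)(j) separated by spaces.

(πρ)(x) = ρ(π(x)). Computing each image: ρ(π(a)) = ρ(j) = b, ρ(π(b)) = ρ(g) = c, ρ(π(c)) = ρ(f) = f, ρ(π(d)) = ρ(h) = g, ρ(π(e)) = ρ(i) = d, ρ(π(f)) = ρ(a) = e, ρ(π(g)) = ρ(c) = h, ρ(π(h)) = ρ(d) = j, ρ(π(i)) = ρ(b) = i, ρ(π(j)) = ρ(e) = a.
Hence πρ = [b c f g d e h j i a].

b c f g d e h j i a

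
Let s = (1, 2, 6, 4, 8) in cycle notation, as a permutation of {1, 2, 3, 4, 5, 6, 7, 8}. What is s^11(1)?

2

1 lies in the 5-cycle (1, 2, 6, 4, 8).
Since the cycle has length 5, s^11 acts on it the same as s^1 (11 mod 5 = 1).
Stepping 1 place around the cycle: 1 → 2.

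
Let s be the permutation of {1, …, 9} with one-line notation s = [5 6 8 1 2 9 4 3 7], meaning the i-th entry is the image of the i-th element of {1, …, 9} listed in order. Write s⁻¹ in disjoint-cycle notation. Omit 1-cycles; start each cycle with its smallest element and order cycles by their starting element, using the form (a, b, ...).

(1, 4, 7, 9, 6, 2, 5)(3, 8)

First write s in disjoint cycles: (1, 5, 2, 6, 9, 7, 4)(3, 8).
Reversing each cycle (and rotating so the smallest element leads) gives s⁻¹ = (1, 4, 7, 9, 6, 2, 5)(3, 8).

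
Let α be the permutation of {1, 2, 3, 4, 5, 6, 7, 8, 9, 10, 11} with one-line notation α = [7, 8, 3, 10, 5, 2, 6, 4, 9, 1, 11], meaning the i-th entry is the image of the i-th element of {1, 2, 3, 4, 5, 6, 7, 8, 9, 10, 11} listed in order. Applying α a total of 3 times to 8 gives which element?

1

Tracing 8 → 4 → … returns to 8 after 7 steps, so 8 lies in a 7-cycle (1, 7, 6, 2, 8, 4, 10).
Stepping 3 places around the cycle: 8 → 4 → 10 → 1.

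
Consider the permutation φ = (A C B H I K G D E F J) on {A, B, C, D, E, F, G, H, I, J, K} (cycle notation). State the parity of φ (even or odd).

The cycle lengths are 11.
A cycle is odd iff its length is even; φ has 0 even-length cycles, so sgn(φ) = (−1)^0 and φ is even.

even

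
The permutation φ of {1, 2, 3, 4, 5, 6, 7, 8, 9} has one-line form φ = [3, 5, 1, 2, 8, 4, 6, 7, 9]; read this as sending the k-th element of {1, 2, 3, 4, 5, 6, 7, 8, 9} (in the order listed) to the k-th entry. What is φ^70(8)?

Tracing 8 → 7 → … returns to 8 after 6 steps, so 8 lies in a 6-cycle (2, 5, 8, 7, 6, 4).
Since the cycle has length 6, φ^70 acts on it the same as φ^4 (70 mod 6 = 4).
Stepping 4 places around the cycle: 8 → 7 → 6 → 4 → 2.

2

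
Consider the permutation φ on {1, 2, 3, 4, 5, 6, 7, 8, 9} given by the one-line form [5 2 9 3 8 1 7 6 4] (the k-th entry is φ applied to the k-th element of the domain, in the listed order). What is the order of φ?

The disjoint-cycle form of φ has cycle lengths 4, 3, 1, 1.
Since disjoint cycles commute, ord(φ) = lcm(4, 3) = 12.

12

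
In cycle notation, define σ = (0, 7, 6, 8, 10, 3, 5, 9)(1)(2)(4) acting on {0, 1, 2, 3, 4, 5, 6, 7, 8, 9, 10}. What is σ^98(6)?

6 lies in the 8-cycle (0, 7, 6, 8, 10, 3, 5, 9).
Since the cycle has length 8, σ^98 acts on it the same as σ^2 (98 mod 8 = 2).
Stepping 2 places around the cycle: 6 → 8 → 10.

10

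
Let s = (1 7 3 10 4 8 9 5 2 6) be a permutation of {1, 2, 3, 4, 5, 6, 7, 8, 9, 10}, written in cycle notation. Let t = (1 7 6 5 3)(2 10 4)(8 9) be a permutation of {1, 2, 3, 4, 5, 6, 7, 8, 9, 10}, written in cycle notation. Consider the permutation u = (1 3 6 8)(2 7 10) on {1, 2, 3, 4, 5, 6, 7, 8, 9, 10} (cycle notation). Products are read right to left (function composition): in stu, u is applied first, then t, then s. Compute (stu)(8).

3

(stu)(8) = s(t(u(8))). u(8) = 1, then t(1) = 7, then s(7) = 3, so the result is 3.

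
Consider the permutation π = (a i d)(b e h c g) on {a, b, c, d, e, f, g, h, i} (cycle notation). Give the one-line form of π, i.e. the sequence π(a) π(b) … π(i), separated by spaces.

i e g a h f b c d

Each element maps to the next entry in its cycle (wrapping to the front): a→i, b→e, c→g, d→a, e→h, f→f, g→b, h→c, i→d.
So the one-line form is i e g a h f b c d.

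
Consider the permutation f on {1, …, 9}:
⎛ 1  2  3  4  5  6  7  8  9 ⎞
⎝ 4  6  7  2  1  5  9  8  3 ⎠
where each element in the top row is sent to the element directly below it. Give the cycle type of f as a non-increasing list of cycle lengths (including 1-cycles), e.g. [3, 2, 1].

The disjoint cycles are (1, 4, 2, 6, 5)(3, 7, 9)(8), with lengths 5, 3, 1 in non-increasing order.

[5, 3, 1]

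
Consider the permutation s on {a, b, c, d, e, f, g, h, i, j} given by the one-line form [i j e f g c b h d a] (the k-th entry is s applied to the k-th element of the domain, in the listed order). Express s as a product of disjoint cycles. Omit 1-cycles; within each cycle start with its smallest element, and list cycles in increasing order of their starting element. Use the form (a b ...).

(a i d f c e g b j)

Iterating s from a gives a → i → d → f → c → e → g → b → j → a; that is the 9-cycle (a i d f c e g b j).
Repeating from the next unused element and collecting all non-trivial cycles gives (a i d f c e g b j).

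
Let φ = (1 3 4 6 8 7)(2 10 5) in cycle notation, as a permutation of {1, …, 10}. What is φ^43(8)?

7

8 lies in the 6-cycle (1 3 4 6 8 7).
Since the cycle has length 6, φ^43 acts on it the same as φ^1 (43 mod 6 = 1).
Stepping 1 place around the cycle: 8 → 7.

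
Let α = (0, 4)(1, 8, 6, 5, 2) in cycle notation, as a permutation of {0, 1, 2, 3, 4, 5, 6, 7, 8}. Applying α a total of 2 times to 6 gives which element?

2

6 lies in the 5-cycle (1, 8, 6, 5, 2).
Advancing 2 steps from 6: 6 → 5 → 2.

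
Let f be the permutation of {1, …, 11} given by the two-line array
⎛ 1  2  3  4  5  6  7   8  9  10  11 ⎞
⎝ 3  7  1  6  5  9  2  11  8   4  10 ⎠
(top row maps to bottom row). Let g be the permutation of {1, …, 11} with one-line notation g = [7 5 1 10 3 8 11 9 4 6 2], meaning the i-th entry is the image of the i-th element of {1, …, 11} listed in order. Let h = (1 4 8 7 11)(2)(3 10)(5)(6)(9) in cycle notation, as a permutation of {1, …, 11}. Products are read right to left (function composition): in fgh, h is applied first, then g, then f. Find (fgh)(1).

(fgh)(1) = f(g(h(1))). h(1) = 4, then g(4) = 10, then f(10) = 4, so the result is 4.

4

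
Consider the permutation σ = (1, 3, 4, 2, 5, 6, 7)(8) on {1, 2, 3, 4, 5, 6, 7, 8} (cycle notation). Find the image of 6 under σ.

7

Within (1, 3, 4, 2, 5, 6, 7), 6 ↦ 7.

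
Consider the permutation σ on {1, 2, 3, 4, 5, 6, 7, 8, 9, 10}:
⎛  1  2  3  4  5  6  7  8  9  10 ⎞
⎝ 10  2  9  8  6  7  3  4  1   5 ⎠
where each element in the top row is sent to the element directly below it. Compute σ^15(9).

Tracing 9 → 1 → … returns to 9 after 7 steps, so 9 lies in a 7-cycle (1, 10, 5, 6, 7, 3, 9).
On a 7-cycle, σ^7 is the identity, so σ^15 = σ^1 there (15 ≡ 1 mod 7).
Advancing 1 step from 9: 9 → 1.

1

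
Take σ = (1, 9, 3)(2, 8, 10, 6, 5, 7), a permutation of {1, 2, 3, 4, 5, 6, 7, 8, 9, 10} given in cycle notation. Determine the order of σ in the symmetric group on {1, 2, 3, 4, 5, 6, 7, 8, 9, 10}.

6

The disjoint cycles have lengths 6, 3, 1.
The order is lcm(6, 3) = 6.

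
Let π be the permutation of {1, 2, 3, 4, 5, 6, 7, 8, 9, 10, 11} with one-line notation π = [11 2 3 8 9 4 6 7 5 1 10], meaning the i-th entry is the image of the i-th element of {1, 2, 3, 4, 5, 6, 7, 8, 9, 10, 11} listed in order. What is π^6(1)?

Tracing 1 → 11 → … returns to 1 after 3 steps, so 1 lies in a 3-cycle (1 11 10).
Powers repeat with period 3 on this cycle, and 6 mod 3 = 0, so π^6(1) = π^0(1).
So π^6(1) = 1.

1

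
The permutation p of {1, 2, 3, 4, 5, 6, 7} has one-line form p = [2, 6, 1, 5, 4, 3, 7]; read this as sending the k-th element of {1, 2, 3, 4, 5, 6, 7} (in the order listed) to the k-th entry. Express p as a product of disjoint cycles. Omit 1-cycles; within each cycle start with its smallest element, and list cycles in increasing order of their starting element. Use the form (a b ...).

(1 2 6 3)(4 5)

Iterating p from 1 gives 1 → 2 → 6 → 3 → 1; that is the 4-cycle (1 2 6 3).
Continuing from each remaining unvisited element yields (1 2 6 3)(4 5).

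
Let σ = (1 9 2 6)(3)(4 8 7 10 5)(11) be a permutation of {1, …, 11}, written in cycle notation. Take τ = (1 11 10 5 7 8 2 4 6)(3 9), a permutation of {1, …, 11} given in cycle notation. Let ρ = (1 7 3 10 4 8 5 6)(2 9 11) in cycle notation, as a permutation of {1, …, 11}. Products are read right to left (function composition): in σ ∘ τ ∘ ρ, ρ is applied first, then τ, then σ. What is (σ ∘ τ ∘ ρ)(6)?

Chase 6: ρ(6) = 1; τ(1) = 11; σ(11) = 11. Hence (σ ∘ τ ∘ ρ)(6) = 11.

11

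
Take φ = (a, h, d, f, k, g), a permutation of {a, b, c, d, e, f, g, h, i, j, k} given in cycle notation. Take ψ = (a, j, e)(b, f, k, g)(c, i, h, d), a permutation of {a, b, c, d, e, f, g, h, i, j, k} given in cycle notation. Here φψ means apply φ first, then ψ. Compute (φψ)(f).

g

(φψ)(f) = ψ(φ(f)). φ(f) = k, then ψ(k) = g. So (φψ)(f) = g.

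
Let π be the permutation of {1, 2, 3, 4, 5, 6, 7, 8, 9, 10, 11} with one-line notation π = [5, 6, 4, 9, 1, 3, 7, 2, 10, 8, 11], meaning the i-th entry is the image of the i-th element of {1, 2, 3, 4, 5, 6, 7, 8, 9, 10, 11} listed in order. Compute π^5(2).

Tracing 2 → 6 → … returns to 2 after 7 steps, so 2 lies in a 7-cycle (2, 6, 3, 4, 9, 10, 8).
Stepping 5 places around the cycle: 2 → 6 → 3 → 4 → 9 → 10.

10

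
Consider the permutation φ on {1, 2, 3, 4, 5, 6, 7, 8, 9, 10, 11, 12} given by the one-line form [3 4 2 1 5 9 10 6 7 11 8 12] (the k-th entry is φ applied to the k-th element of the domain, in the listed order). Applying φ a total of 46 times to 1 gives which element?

2

Tracing 1 → 3 → … returns to 1 after 4 steps, so 1 lies in a 4-cycle (1, 3, 2, 4).
On a 4-cycle, φ^4 is the identity, so φ^46 = φ^2 there (46 ≡ 2 mod 4).
Advancing 2 steps from 1: 1 → 3 → 2.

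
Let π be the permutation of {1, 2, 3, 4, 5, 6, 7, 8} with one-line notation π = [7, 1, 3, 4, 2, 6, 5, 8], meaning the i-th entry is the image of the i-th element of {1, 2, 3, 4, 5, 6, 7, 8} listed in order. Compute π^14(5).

Tracing 5 → 2 → … returns to 5 after 4 steps, so 5 lies in a 4-cycle (1, 7, 5, 2).
Since the cycle has length 4, π^14 acts on it the same as π^2 (14 mod 4 = 2).
Stepping 2 places around the cycle: 5 → 2 → 1.

1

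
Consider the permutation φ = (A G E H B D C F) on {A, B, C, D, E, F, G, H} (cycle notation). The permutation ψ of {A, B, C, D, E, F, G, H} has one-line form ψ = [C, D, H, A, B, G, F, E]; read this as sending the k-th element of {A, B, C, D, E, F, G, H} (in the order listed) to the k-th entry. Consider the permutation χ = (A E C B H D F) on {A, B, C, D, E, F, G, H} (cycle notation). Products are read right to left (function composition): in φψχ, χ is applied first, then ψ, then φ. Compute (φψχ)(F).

F

Chase F: χ(F) = A; ψ(A) = C; φ(C) = F. Hence (φψχ)(F) = F.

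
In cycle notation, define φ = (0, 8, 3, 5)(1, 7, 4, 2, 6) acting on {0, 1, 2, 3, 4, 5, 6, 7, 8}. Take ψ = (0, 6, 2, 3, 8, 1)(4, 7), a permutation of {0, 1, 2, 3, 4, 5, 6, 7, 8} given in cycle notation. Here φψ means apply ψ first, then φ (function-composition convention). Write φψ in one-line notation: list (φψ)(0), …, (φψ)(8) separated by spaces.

1 8 5 3 4 0 6 2 7

For each element, apply ψ then φ: 0 → 6 → 1; 1 → 0 → 8; 2 → 3 → 5; 3 → 8 → 3; 4 → 7 → 4; 5 → 5 → 0; 6 → 2 → 6; 7 → 4 → 2; 8 → 1 → 7.
So φψ in one-line form is 1 8 5 3 4 0 6 2 7.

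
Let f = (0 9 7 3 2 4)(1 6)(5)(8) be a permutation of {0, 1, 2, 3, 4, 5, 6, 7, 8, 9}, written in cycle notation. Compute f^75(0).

0 lies in the 6-cycle (0 9 7 3 2 4).
On a 6-cycle, f^6 is the identity, so f^75 = f^3 there (75 ≡ 3 mod 6).
Advancing 3 steps from 0: 0 → 9 → 7 → 3.

3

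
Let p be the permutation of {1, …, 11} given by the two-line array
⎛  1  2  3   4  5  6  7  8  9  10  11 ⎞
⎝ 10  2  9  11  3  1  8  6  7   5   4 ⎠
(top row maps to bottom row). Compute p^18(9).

8

Tracing 9 → 7 → … returns to 9 after 8 steps, so 9 lies in an 8-cycle (1 10 5 3 9 7 8 6).
Since the cycle has length 8, p^18 acts on it the same as p^2 (18 mod 8 = 2).
Stepping 2 places around the cycle: 9 → 7 → 8.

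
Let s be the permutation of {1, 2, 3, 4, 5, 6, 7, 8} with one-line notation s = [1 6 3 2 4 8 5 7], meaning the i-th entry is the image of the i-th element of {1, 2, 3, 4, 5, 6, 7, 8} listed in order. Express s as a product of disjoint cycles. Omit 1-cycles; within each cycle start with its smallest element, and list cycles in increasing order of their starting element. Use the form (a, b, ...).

From 2: 2 → 6 → 8 → 7 → 5 → 4 → 2, closing the cycle (2, 6, 8, 7, 5, 4).
Repeating from the next unused element and collecting all non-trivial cycles gives (2, 6, 8, 7, 5, 4).

(2, 6, 8, 7, 5, 4)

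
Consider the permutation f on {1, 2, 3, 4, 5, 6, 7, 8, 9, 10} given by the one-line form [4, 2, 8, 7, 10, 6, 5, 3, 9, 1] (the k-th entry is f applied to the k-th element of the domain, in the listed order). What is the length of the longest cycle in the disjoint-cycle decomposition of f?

5

Decomposing into disjoint cycles gives (1, 4, 7, 5, 10)(3, 8); the longest has length 5.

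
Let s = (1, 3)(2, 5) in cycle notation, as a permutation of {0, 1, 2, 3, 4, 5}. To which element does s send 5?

2

Within (2, 5), 5 ↦ 2.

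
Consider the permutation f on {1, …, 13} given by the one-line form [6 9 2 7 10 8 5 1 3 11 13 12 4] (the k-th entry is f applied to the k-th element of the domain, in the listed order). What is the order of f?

6

The disjoint-cycle form of f has cycle lengths 6, 3, 3, 1.
Since disjoint cycles commute, ord(f) = lcm(6, 3, 3) = 6.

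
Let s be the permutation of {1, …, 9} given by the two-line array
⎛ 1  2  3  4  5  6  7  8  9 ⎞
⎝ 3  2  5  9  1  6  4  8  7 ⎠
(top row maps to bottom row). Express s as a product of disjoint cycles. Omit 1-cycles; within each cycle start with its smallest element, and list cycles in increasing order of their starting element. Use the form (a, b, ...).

Iterating s from 1 gives 1 → 3 → 5 → 1; that is the 3-cycle (1, 3, 5).
Repeating from the next unused element and collecting all non-trivial cycles gives (1, 3, 5)(4, 9, 7).

(1, 3, 5)(4, 9, 7)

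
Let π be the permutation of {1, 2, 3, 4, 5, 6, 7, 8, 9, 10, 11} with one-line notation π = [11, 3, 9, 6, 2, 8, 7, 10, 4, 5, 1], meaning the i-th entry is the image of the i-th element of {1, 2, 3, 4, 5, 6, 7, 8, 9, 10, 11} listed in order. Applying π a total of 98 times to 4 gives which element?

8

Tracing 4 → 6 → … returns to 4 after 8 steps, so 4 lies in an 8-cycle (2 3 9 4 6 8 10 5).
Since the cycle has length 8, π^98 acts on it the same as π^2 (98 mod 8 = 2).
Stepping 2 places around the cycle: 4 → 6 → 8.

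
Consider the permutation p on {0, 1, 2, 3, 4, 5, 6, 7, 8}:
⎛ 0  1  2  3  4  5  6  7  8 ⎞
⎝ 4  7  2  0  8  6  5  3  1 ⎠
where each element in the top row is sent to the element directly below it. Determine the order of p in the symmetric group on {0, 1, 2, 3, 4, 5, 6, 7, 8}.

6

Decomposing into disjoint cycles gives cycle lengths 6, 2, 1.
The order is lcm(6, 2) = 6.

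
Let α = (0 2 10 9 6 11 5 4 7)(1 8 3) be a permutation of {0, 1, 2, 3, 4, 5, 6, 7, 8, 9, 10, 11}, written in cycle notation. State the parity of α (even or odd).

The cycle lengths are 9, 3.
A cycle of length ℓ contributes ℓ−1 transpositions, so α is a product of 8 + 2 = 10 transpositions — even.

even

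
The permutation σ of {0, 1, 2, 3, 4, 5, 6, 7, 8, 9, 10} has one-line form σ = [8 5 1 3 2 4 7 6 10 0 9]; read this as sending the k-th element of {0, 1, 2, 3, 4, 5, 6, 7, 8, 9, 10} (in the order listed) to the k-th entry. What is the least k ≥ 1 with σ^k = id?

Decomposing into disjoint cycles gives cycle lengths 4, 4, 2, 1.
The order is lcm(4, 4, 2) = 4.

4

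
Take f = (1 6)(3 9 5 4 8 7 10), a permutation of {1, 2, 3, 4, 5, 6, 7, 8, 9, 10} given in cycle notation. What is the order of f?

The disjoint cycles have lengths 7, 2, 1.
The order is lcm(7, 2) = 14.

14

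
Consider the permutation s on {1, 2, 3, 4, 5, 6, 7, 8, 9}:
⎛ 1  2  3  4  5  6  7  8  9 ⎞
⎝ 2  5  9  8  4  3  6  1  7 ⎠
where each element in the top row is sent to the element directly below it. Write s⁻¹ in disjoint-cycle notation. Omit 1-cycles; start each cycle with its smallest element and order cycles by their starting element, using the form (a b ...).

(1 8 4 5 2)(3 6 7 9)

First write s in disjoint cycles: (1 2 5 4 8)(3 9 7 6).
Reversing each cycle (and rotating so the smallest element leads) gives s⁻¹ = (1 8 4 5 2)(3 6 7 9).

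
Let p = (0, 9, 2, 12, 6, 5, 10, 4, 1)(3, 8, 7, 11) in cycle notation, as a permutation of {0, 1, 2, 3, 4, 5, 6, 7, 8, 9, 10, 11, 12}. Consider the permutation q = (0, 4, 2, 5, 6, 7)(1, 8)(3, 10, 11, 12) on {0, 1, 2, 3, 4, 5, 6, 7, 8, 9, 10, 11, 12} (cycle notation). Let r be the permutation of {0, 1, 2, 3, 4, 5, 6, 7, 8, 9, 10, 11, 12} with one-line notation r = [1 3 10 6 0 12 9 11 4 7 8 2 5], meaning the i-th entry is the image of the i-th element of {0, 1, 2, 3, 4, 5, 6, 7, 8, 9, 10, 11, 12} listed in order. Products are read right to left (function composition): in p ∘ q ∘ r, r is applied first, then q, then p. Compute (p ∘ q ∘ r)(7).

Apply the permutations in order: r(7) = 11, then q(11) = 12, then p(12) = 6. So (p ∘ q ∘ r)(7) = 6.

6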